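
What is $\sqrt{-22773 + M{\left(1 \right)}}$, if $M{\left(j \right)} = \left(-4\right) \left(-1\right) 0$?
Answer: $i \sqrt{22773} \approx 150.91 i$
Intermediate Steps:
$M{\left(j \right)} = 0$ ($M{\left(j \right)} = 4 \cdot 0 = 0$)
$\sqrt{-22773 + M{\left(1 \right)}} = \sqrt{-22773 + 0} = \sqrt{-22773} = i \sqrt{22773}$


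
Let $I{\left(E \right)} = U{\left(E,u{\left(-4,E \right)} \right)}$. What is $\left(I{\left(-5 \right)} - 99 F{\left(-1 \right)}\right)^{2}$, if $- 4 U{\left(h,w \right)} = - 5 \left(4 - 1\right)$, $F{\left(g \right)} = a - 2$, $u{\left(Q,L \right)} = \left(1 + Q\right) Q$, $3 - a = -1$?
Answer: $\frac{603729}{16} \approx 37733.0$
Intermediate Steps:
$a = 4$ ($a = 3 - -1 = 3 + 1 = 4$)
$u{\left(Q,L \right)} = Q \left(1 + Q\right)$
$F{\left(g \right)} = 2$ ($F{\left(g \right)} = 4 - 2 = 2$)
$U{\left(h,w \right)} = \frac{15}{4}$ ($U{\left(h,w \right)} = - \frac{\left(-5\right) \left(4 - 1\right)}{4} = - \frac{\left(-5\right) 3}{4} = \left(- \frac{1}{4}\right) \left(-15\right) = \frac{15}{4}$)
$I{\left(E \right)} = \frac{15}{4}$
$\left(I{\left(-5 \right)} - 99 F{\left(-1 \right)}\right)^{2} = \left(\frac{15}{4} - 198\right)^{2} = \left(- \frac{777}{4}\right)^{2} = \frac{603729}{16}$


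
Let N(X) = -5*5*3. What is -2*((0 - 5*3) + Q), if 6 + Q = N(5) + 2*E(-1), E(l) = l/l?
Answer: 188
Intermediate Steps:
E(l) = 1
N(X) = -75 (N(X) = -25*3 = -75)
Q = -79 (Q = -6 + (-75 + 2*1) = -6 + (-75 + 2) = -6 - 73 = -79)
-2*((0 - 5*3) + Q) = -2*((0 - 5*3) - 79) = -2*((0 - 15) - 79) = -2*(-15 - 79) = -2*(-94) = 188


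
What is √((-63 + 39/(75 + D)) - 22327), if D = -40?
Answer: I*√27426385/35 ≈ 149.63*I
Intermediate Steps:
√((-63 + 39/(75 + D)) - 22327) = √((-63 + 39/(75 - 40)) - 22327) = √((-63 + 39/35) - 22327) = √(-2166/35 - 22327) = √(-783611/35) = I*√27426385/35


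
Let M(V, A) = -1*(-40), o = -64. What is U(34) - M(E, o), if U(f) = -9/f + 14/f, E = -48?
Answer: -1355/34 ≈ -39.853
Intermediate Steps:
M(V, A) = 40
U(f) = 5/f
U(34) - M(E, o) = 5/34 - 1*40 = 5*(1/34) - 40 = 5/34 - 40 = -1355/34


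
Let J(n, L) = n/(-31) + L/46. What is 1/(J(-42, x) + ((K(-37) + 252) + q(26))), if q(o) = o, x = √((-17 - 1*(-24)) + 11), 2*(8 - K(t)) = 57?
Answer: 526375102/136254724831 - 132618*√2/136254724831 ≈ 0.0038618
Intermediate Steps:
K(t) = -41/2 (K(t) = 8 - ½*57 = 8 - 57/2 = -41/2)
x = 3*√2 (x = √((-17 + 24) + 11) = √(7 + 11) = √18 = 3*√2 ≈ 4.2426)
J(n, L) = -n/31 + L/46 (J(n, L) = n*(-1/31) + L*(1/46) = -n/31 + L/46)
1/(J(-42, x) + ((K(-37) + 252) + q(26))) = 1/((-1/31*(-42) + (3*√2)/46) + ((-41/2 + 252) + 26)) = 1/((42/31 + 3*√2/46) + (463/2 + 26)) = 1/((42/31 + 3*√2/46) + 515/2) = 1/(16049/62 + 3*√2/46)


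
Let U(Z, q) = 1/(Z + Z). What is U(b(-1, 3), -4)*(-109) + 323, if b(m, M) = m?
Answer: 755/2 ≈ 377.50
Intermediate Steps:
U(Z, q) = 1/(2*Z)
U(b(-1, 3), -4)*(-109) + 323 = ((½)/(-1))*(-109) + 323 = ((½)*(-1))*(-109) + 323 = -½*(-109) + 323 = 109/2 + 323 = 755/2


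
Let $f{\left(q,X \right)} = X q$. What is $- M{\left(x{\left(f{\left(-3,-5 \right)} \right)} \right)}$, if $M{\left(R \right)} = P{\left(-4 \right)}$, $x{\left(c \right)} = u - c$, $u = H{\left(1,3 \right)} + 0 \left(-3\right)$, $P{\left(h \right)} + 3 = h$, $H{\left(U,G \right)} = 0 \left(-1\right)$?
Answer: $7$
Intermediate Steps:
$H{\left(U,G \right)} = 0$
$P{\left(h \right)} = -3 + h$
$u = 0$ ($u = 0 + 0 \left(-3\right) = 0 + 0 = 0$)
$x{\left(c \right)} = - c$ ($x{\left(c \right)} = 0 - c = - c$)
$M{\left(R \right)} = -7$ ($M{\left(R \right)} = -3 - 4 = -7$)
$- M{\left(x{\left(f{\left(-3,-5 \right)} \right)} \right)} = \left(-1\right) \left(-7\right) = 7$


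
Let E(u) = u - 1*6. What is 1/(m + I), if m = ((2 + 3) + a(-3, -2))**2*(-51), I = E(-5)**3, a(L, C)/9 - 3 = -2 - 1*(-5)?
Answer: -1/178862 ≈ -5.5909e-6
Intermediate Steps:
E(u) = -6 + u (E(u) = u - 6 = -6 + u)
a(L, C) = 54 (a(L, C) = 27 + 9*(-2 - 1*(-5)) = 27 + 9*(-2 + 5) = 27 + 9*3 = 27 + 27 = 54)
I = -1331 (I = (-6 - 5)**3 = (-11)**3 = -1331)
m = -177531 (m = ((2 + 3) + 54)**2*(-51) = (5 + 54)**2*(-51) = 59**2*(-51) = 3481*(-51) = -177531)
1/(m + I) = 1/(-177531 - 1331) = 1/(-178862) = -1/178862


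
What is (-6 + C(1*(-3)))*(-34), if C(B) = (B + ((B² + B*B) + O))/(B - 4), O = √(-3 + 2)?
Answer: 1938/7 + 34*I/7 ≈ 276.86 + 4.8571*I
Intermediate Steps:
O = I (O = √(-1) = I ≈ 1.0*I)
C(B) = (I + B + 2*B²)/(-4 + B) (C(B) = (B + ((B² + B*B) + I))/(B - 4) = (B + ((B² + B²) + I))/(-4 + B) = (B + (2*B² + I))/(-4 + B) = (B + (I + 2*B²))/(-4 + B) = (I + B + 2*B²)/(-4 + B))
(-6 + C(1*(-3)))*(-34) = (-6 + (I + 1*(-3) + 2*(1*(-3))²)/(-4 + 1*(-3)))*(-34) = (-6 + (I - 3 + 2*(-3)²)/(-4 - 3))*(-34) = (-6 + (I - 3 + 2*9)/(-7))*(-34) = (-6 - (I - 3 + 18)/7)*(-34) = (-6 - (15 + I)/7)*(-34) = (-6 + (-15/7 - I/7))*(-34) = (-57/7 - I/7)*(-34) = 1938/7 + 34*I/7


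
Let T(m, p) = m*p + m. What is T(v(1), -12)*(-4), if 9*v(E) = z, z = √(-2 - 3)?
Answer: 44*I*√5/9 ≈ 10.932*I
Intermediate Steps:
z = I*√5 (z = √(-5) = I*√5 ≈ 2.2361*I)
v(E) = I*√5/9 (v(E) = (I*√5)/9 = I*√5/9)
T(m, p) = m + m*p
T(v(1), -12)*(-4) = ((I*√5/9)*(1 - 12))*(-4) = ((I*√5/9)*(-11))*(-4) = -11*I*√5/9*(-4) = 44*I*√5/9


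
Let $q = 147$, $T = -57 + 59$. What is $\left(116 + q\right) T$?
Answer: $526$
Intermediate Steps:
$T = 2$
$\left(116 + q\right) T = \left(116 + 147\right) 2 = 263 \cdot 2 = 526$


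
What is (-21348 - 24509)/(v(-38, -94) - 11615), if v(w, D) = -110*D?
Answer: 45857/1275 ≈ 35.966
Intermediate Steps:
(-21348 - 24509)/(v(-38, -94) - 11615) = (-21348 - 24509)/(-110*(-94) - 11615) = -45857/(10340 - 11615) = -45857/(-1275) = -45857*(-1/1275) = 45857/1275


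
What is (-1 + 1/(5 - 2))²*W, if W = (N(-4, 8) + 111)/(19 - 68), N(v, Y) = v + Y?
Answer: -460/441 ≈ -1.0431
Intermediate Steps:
N(v, Y) = Y + v
W = -115/49 (W = ((8 - 4) + 111)/(19 - 68) = (4 + 111)/(-49) = 115*(-1/49) = -115/49 ≈ -2.3469)
(-1 + 1/(5 - 2))²*W = (-1 + 1/(5 - 2))²*(-115/49) = (-1 + 1/3)²*(-115/49) = (-1 + ⅓)²*(-115/49) = (-⅔)²*(-115/49) = (4/9)*(-115/49) = -460/441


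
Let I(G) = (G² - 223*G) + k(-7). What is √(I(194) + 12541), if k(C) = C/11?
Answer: √836638/11 ≈ 83.153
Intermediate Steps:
k(C) = C/11 (k(C) = C*(1/11) = C/11)
I(G) = -7/11 + G² - 223*G (I(G) = (G² - 223*G) + (1/11)*(-7) = (G² - 223*G) - 7/11 = -7/11 + G² - 223*G)
√(I(194) + 12541) = √((-7/11 + 194² - 223*194) + 12541) = √((-7/11 + 37636 - 43262) + 12541) = √(-61893/11 + 12541) = √(76058/11) = √836638/11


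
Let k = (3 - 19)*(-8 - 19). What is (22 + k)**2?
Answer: 206116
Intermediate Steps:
k = 432 (k = -16*(-27) = 432)
(22 + k)**2 = (22 + 432)**2 = 454**2 = 206116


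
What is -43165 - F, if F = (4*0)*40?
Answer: -43165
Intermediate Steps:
F = 0 (F = 0*40 = 0)
-43165 - F = -43165 - 1*0 = -43165 + 0 = -43165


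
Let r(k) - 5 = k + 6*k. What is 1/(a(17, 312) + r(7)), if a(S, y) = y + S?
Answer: 1/383 ≈ 0.0026110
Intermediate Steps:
a(S, y) = S + y
r(k) = 5 + 7*k (r(k) = 5 + (k + 6*k) = 5 + 7*k)
1/(a(17, 312) + r(7)) = 1/((17 + 312) + (5 + 7*7)) = 1/(329 + (5 + 49)) = 1/(329 + 54) = 1/383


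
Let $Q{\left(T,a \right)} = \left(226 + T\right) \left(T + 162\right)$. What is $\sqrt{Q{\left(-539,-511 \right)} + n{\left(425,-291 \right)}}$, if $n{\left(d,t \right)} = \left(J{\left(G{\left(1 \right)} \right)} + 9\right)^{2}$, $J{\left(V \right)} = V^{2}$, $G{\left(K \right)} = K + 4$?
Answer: $\sqrt{119157} \approx 345.19$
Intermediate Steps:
$G{\left(K \right)} = 4 + K$
$n{\left(d,t \right)} = 1156$ ($n{\left(d,t \right)} = \left(\left(4 + 1\right)^{2} + 9\right)^{2} = \left(5^{2} + 9\right)^{2} = \left(25 + 9\right)^{2} = 34^{2} = 1156$)
$Q{\left(T,a \right)} = \left(162 + T\right) \left(226 + T\right)$ ($Q{\left(T,a \right)} = \left(226 + T\right) \left(162 + T\right) = \left(162 + T\right) \left(226 + T\right)$)
$\sqrt{Q{\left(-539,-511 \right)} + n{\left(425,-291 \right)}} = \sqrt{\left(36612 + \left(-539\right)^{2} + 388 \left(-539\right)\right) + 1156} = \sqrt{\left(36612 + 290521 - 209132\right) + 1156} = \sqrt{118001 + 1156} = \sqrt{119157}$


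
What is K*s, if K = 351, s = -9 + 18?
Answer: 3159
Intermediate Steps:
s = 9
K*s = 351*9 = 3159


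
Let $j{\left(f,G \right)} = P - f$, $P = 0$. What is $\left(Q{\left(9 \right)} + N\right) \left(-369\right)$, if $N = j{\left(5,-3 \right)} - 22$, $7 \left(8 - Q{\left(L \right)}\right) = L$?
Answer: $\frac{52398}{7} \approx 7485.4$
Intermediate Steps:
$Q{\left(L \right)} = 8 - \frac{L}{7}$
$j{\left(f,G \right)} = - f$ ($j{\left(f,G \right)} = 0 - f = - f$)
$N = -27$ ($N = \left(-1\right) 5 - 22 = -5 - 22 = -27$)
$\left(Q{\left(9 \right)} + N\right) \left(-369\right) = \left(\left(8 - \frac{9}{7}\right) - 27\right) \left(-369\right) = \left(\frac{47}{7} - 27\right) \left(-369\right) = \left(- \frac{142}{7}\right) \left(-369\right) = \frac{52398}{7}$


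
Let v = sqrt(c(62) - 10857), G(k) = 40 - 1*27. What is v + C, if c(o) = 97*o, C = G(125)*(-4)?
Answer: -52 + I*sqrt(4843) ≈ -52.0 + 69.592*I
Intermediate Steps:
G(k) = 13 (G(k) = 40 - 27 = 13)
C = -52 (C = 13*(-4) = -52)
v = I*sqrt(4843) (v = sqrt(97*62 - 10857) = sqrt(6014 - 10857) = sqrt(-4843) = I*sqrt(4843) ≈ 69.592*I)
v + C = I*sqrt(4843) - 52 = -52 + I*sqrt(4843)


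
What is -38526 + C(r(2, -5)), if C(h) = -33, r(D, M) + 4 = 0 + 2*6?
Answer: -38559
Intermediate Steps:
r(D, M) = 8 (r(D, M) = -4 + (0 + 2*6) = -4 + (0 + 12) = -4 + 12 = 8)
-38526 + C(r(2, -5)) = -38526 - 33 = -38559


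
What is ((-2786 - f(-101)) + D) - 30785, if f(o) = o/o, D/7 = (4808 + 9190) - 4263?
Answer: 34573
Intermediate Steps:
D = 68145 (D = 7*((4808 + 9190) - 4263) = 7*(13998 - 4263) = 7*9735 = 68145)
f(o) = 1
((-2786 - f(-101)) + D) - 30785 = ((-2786 - 1*1) + 68145) - 30785 = ((-2786 - 1) + 68145) - 30785 = (-2787 + 68145) - 30785 = 65358 - 30785 = 34573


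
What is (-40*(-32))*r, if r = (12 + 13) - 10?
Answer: 19200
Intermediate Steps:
r = 15 (r = 25 - 10 = 15)
(-40*(-32))*r = -40*(-32)*15 = 1280*15 = 19200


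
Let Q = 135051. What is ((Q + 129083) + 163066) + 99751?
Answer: 526951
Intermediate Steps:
((Q + 129083) + 163066) + 99751 = ((135051 + 129083) + 163066) + 99751 = (264134 + 163066) + 99751 = 427200 + 99751 = 526951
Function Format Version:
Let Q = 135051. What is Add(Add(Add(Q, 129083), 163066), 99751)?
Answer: 526951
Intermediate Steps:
Add(Add(Add(Q, 129083), 163066), 99751) = Add(Add(Add(135051, 129083), 163066), 99751) = Add(Add(264134, 163066), 99751) = Add(427200, 99751) = 526951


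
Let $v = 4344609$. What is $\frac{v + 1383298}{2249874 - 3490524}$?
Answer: $- \frac{5727907}{1240650} \approx -4.6169$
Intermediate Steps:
$\frac{v + 1383298}{2249874 - 3490524} = \frac{4344609 + 1383298}{2249874 - 3490524} = \frac{5727907}{-1240650} = 5727907 \left(- \frac{1}{1240650}\right) = - \frac{5727907}{1240650}$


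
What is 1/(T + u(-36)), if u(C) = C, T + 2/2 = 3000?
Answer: 1/2963 ≈ 0.00033750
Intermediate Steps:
T = 2999 (T = -1 + 3000 = 2999)
1/(T + u(-36)) = 1/(2999 - 36) = 1/2963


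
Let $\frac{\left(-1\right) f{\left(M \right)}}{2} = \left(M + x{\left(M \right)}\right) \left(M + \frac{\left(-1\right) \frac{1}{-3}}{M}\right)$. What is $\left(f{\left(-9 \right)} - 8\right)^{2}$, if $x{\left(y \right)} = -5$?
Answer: $\frac{49674304}{729} \approx 68140.0$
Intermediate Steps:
$f{\left(M \right)} = - 2 \left(-5 + M\right) \left(M + \frac{1}{3 M}\right)$ ($f{\left(M \right)} = - 2 \left(M - 5\right) \left(M + \frac{\left(-1\right) \frac{1}{-3}}{M}\right) = - 2 \left(-5 + M\right) \left(M + \frac{\left(-1\right) \left(- \frac{1}{3}\right)}{M}\right) = - 2 \left(-5 + M\right) \left(M + \frac{1}{3 M}\right)$)
$\left(f{\left(-9 \right)} - 8\right)^{2} = \left(\left(- \frac{2}{3} - 2 \left(-9\right)^{2} + 10 \left(-9\right) + \frac{10}{3 \left(-9\right)}\right) - 8\right)^{2} = \left(\left(- \frac{2}{3} - 162 - 90 + \frac{10}{3} \left(- \frac{1}{9}\right)\right) - 8\right)^{2} = \left(\left(- \frac{2}{3} - 162 - 90 - \frac{10}{27}\right) - 8\right)^{2} = \left(- \frac{6832}{27} - 8\right)^{2} = \left(- \frac{7048}{27}\right)^{2} = \frac{49674304}{729}$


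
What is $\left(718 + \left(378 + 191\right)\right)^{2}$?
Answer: $1656369$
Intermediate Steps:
$\left(718 + \left(378 + 191\right)\right)^{2} = \left(718 + 569\right)^{2} = 1287^{2} = 1656369$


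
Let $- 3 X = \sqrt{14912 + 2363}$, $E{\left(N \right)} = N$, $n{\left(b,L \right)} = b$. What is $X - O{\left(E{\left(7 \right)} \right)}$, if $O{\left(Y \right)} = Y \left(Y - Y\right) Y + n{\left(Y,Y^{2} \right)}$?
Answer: $-7 - \frac{5 \sqrt{691}}{3} \approx -50.811$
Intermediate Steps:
$O{\left(Y \right)} = Y$ ($O{\left(Y \right)} = Y \left(Y - Y\right) Y + Y = Y 0 Y + Y = 0 Y + Y = 0 + Y = Y$)
$X = - \frac{5 \sqrt{691}}{3}$ ($X = - \frac{\sqrt{14912 + 2363}}{3} = - \frac{\sqrt{17275}}{3} = - \frac{5 \sqrt{691}}{3} \approx -43.811$)
$X - O{\left(E{\left(7 \right)} \right)} = - \frac{5 \sqrt{691}}{3} - 7 = -7 - \frac{5 \sqrt{691}}{3}$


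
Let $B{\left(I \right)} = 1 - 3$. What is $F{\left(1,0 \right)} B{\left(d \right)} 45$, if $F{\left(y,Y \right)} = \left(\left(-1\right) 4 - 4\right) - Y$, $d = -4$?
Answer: $720$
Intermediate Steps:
$B{\left(I \right)} = -2$
$F{\left(y,Y \right)} = -8 - Y$ ($F{\left(y,Y \right)} = \left(-4 - 4\right) - Y = -8 - Y$)
$F{\left(1,0 \right)} B{\left(d \right)} 45 = \left(-8 - 0\right) \left(-2\right) 45 = \left(-8 + 0\right) \left(-2\right) 45 = \left(-8\right) \left(-2\right) 45 = 16 \cdot 45 = 720$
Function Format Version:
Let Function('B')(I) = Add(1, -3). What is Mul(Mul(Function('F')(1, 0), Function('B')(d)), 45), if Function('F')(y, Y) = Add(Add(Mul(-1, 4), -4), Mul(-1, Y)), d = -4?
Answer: 720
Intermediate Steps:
Function('B')(I) = -2
Function('F')(y, Y) = Add(-8, Mul(-1, Y)) (Function('F')(y, Y) = Add(Add(-4, -4), Mul(-1, Y)) = Add(-8, Mul(-1, Y)))
Mul(Mul(Function('F')(1, 0), Function('B')(d)), 45) = Mul(Mul(Add(-8, Mul(-1, 0)), -2), 45) = Mul(Mul(Add(-8, 0), -2), 45) = Mul(Mul(-8, -2), 45) = Mul(16, 45) = 720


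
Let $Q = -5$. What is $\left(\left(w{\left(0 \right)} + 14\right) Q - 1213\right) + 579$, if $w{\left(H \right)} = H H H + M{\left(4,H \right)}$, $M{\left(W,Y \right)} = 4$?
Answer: $-724$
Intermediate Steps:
$w{\left(H \right)} = 4 + H^{3}$ ($w{\left(H \right)} = H H H + 4 = H^{2} H + 4 = H^{3} + 4 = 4 + H^{3}$)
$\left(\left(w{\left(0 \right)} + 14\right) Q - 1213\right) + 579 = \left(\left(\left(4 + 0^{3}\right) + 14\right) \left(-5\right) - 1213\right) + 579 = \left(\left(\left(4 + 0\right) + 14\right) \left(-5\right) - 1213\right) + 579 = \left(\left(4 + 14\right) \left(-5\right) - 1213\right) + 579 = \left(18 \left(-5\right) - 1213\right) + 579 = \left(-90 - 1213\right) + 579 = -1303 + 579 = -724$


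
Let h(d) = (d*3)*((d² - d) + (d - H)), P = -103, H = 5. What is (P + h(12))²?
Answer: 24019801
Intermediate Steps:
h(d) = 3*d*(-5 + d²) (h(d) = (d*3)*((d² - d) + (d - 1*5)) = (3*d)*((d² - d) + (d - 5)) = (3*d)*((d² - d) + (-5 + d)) = (3*d)*(-5 + d²) = 3*d*(-5 + d²))
(P + h(12))² = (-103 + 3*12*(-5 + 12²))² = (-103 + 3*12*(-5 + 144))² = (-103 + 3*12*139)² = (-103 + 5004)² = 4901² = 24019801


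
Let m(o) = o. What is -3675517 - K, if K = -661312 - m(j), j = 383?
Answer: -3013822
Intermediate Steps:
K = -661695 (K = -661312 - 1*383 = -661312 - 383 = -661695)
-3675517 - K = -3675517 - 1*(-661695) = -3675517 + 661695 = -3013822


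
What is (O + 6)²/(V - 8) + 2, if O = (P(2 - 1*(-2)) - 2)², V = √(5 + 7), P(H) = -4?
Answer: -3502/13 - 882*√3/13 ≈ -386.90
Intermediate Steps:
V = 2*√3 (V = √12 = 2*√3 ≈ 3.4641)
O = 36 (O = (-4 - 2)² = (-6)² = 36)
(O + 6)²/(V - 8) + 2 = (36 + 6)²/(2*√3 - 8) + 2 = 42²/(-8 + 2*√3) + 2 = 1764/(-8 + 2*√3) + 2 = 2 + 1764/(-8 + 2*√3)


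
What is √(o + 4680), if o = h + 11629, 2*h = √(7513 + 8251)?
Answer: √(16309 + √3941) ≈ 127.95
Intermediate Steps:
h = √3941 (h = √(7513 + 8251)/2 = √15764/2 = (2*√3941)/2 = √3941 ≈ 62.777)
o = 11629 + √3941 (o = √3941 + 11629 = 11629 + √3941 ≈ 11692.)
√(o + 4680) = √((11629 + √3941) + 4680) = √(16309 + √3941)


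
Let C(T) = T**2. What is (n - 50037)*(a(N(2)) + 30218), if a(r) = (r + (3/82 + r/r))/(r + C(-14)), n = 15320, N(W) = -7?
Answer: -5419532869925/5166 ≈ -1.0491e+9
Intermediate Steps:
a(r) = (85/82 + r)/(196 + r) (a(r) = (r + (3/82 + r/r))/(r + (-14)**2) = (r + (3*(1/82) + 1))/(r + 196) = (r + (3/82 + 1))/(196 + r) = (r + 85/82)/(196 + r) = (85/82 + r)/(196 + r))
(n - 50037)*(a(N(2)) + 30218) = (15320 - 50037)*((85/82 - 7)/(196 - 7) + 30218) = -34717*(-489/82/189 + 30218) = -34717*((1/189)*(-489/82) + 30218) = -34717*(-163/5166 + 30218) = -34717*156106025/5166 = -5419532869925/5166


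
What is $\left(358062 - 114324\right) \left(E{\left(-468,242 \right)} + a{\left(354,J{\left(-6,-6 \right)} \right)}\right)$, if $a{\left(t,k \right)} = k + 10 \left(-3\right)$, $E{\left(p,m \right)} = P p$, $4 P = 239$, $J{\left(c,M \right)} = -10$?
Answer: $-6825395214$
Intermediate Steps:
$P = \frac{239}{4}$ ($P = \frac{1}{4} \cdot 239 = \frac{239}{4} \approx 59.75$)
$E{\left(p,m \right)} = \frac{239 p}{4}$
$a{\left(t,k \right)} = -30 + k$ ($a{\left(t,k \right)} = k - 30 = -30 + k$)
$\left(358062 - 114324\right) \left(E{\left(-468,242 \right)} + a{\left(354,J{\left(-6,-6 \right)} \right)}\right) = \left(358062 - 114324\right) \left(\frac{239}{4} \left(-468\right) - 40\right) = 243738 \left(-27963 - 40\right) = 243738 \left(-28003\right) = -6825395214$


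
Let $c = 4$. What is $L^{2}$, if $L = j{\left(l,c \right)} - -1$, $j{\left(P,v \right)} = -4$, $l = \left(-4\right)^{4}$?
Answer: $9$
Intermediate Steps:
$l = 256$
$L = -3$ ($L = -4 - -1 = -4 + 1 = -3$)
$L^{2} = \left(-3\right)^{2} = 9$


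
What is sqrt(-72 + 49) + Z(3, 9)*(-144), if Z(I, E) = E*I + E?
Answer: -5184 + I*sqrt(23) ≈ -5184.0 + 4.7958*I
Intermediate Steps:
Z(I, E) = E + E*I
sqrt(-72 + 49) + Z(3, 9)*(-144) = sqrt(-72 + 49) + (9*(1 + 3))*(-144) = sqrt(-23) + (9*4)*(-144) = I*sqrt(23) + 36*(-144) = I*sqrt(23) - 5184 = -5184 + I*sqrt(23)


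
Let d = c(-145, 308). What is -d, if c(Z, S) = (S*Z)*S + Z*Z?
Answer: 13734255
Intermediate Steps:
c(Z, S) = Z² + Z*S² (c(Z, S) = Z*S² + Z² = Z² + Z*S²)
d = -13734255 (d = -145*(-145 + 308²) = -145*(-145 + 94864) = -145*94719 = -13734255)
-d = -1*(-13734255) = 13734255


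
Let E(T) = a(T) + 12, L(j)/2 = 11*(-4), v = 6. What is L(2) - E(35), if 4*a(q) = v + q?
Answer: -441/4 ≈ -110.25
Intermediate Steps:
a(q) = 3/2 + q/4 (a(q) = (6 + q)/4 = 3/2 + q/4)
L(j) = -88 (L(j) = 2*(11*(-4)) = 2*(-44) = -88)
E(T) = 27/2 + T/4 (E(T) = (3/2 + T/4) + 12 = 27/2 + T/4)
L(2) - E(35) = -88 - (27/2 + (¼)*35) = -88 - (27/2 + 35/4) = -88 - 1*89/4 = -88 - 89/4 = -441/4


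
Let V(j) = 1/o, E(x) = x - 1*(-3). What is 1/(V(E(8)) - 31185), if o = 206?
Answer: -206/6424109 ≈ -3.2067e-5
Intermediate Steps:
E(x) = 3 + x (E(x) = x + 3 = 3 + x)
V(j) = 1/206
1/(V(E(8)) - 31185) = 1/(1/206 - 31185) = 1/(-6424109/206) = -206/6424109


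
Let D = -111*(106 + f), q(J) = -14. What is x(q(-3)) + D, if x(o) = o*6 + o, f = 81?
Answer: -20855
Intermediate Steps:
x(o) = 7*o (x(o) = 6*o + o = 7*o)
D = -20757 (D = -111*(106 + 81) = -111*187 = -20757)
x(q(-3)) + D = 7*(-14) - 20757 = -98 - 20757 = -20855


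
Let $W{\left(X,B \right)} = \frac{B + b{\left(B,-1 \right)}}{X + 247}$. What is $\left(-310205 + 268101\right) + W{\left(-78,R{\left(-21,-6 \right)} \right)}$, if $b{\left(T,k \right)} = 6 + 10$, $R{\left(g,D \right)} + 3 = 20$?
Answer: $- \frac{7115543}{169} \approx -42104.0$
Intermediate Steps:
$R{\left(g,D \right)} = 17$ ($R{\left(g,D \right)} = -3 + 20 = 17$)
$b{\left(T,k \right)} = 16$
$W{\left(X,B \right)} = \frac{16 + B}{247 + X}$ ($W{\left(X,B \right)} = \frac{B + 16}{X + 247} = \frac{16 + B}{247 + X}$)
$\left(-310205 + 268101\right) + W{\left(-78,R{\left(-21,-6 \right)} \right)} = \left(-310205 + 268101\right) + \frac{16 + 17}{247 - 78} = -42104 + \frac{1}{169} \cdot 33 = -42104 + \frac{33}{169} = - \frac{7115543}{169}$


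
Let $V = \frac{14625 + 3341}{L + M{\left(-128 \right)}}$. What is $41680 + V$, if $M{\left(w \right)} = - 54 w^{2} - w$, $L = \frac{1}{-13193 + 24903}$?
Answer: $\frac{431752893038860}{10358759679} \approx 41680.0$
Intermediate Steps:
$L = \frac{1}{11710} \approx 8.5397 \cdot 10^{-5}$
$M{\left(w \right)} = - w - 54 w^{2}$
$V = - \frac{210381860}{10358759679}$ ($V = \frac{14625 + 3341}{\frac{1}{11710} - - 128 \left(1 + 54 \left(-128\right)\right)} = \frac{17966}{\frac{1}{11710} - - 128 \left(1 - 6912\right)} = \frac{17966}{\frac{1}{11710} - \left(-128\right) \left(-6911\right)} = \frac{17966}{\frac{1}{11710} - 884608} = \frac{17966}{- \frac{10358759679}{11710}} = 17966 \left(- \frac{11710}{10358759679}\right) = - \frac{210381860}{10358759679} \approx -0.02031$)
$41680 + V = 41680 - \frac{210381860}{10358759679} = \frac{431752893038860}{10358759679}$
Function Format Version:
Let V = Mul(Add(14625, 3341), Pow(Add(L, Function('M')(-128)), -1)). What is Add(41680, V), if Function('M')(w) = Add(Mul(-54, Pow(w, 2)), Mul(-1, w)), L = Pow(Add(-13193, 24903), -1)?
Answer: Rational(431752893038860, 10358759679) ≈ 41680.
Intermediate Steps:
L = Rational(1, 11710) (L = Pow(11710, -1) = Rational(1, 11710) ≈ 8.5397e-5)
Function('M')(w) = Add(Mul(-1, w), Mul(-54, Pow(w, 2)))
V = Rational(-210381860, 10358759679) (V = Mul(Add(14625, 3341), Pow(Add(Rational(1, 11710), Mul(-1, -128, Add(1, Mul(54, -128)))), -1)) = Mul(17966, Pow(Add(Rational(1, 11710), Mul(-1, -128, Add(1, -6912))), -1)) = Mul(17966, Pow(Add(Rational(1, 11710), Mul(-1, -128, -6911)), -1)) = Mul(17966, Pow(Add(Rational(1, 11710), -884608), -1)) = Mul(17966, Pow(Rational(-10358759679, 11710), -1)) = Mul(17966, Rational(-11710, 10358759679)) = Rational(-210381860, 10358759679) ≈ -0.020310)
Add(41680, V) = Add(41680, Rational(-210381860, 10358759679)) = Rational(431752893038860, 10358759679)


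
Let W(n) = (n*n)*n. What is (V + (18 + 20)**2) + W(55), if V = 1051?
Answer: 168870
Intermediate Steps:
W(n) = n**3 (W(n) = n**2*n = n**3)
(V + (18 + 20)**2) + W(55) = (1051 + (18 + 20)**2) + 55**3 = (1051 + 38**2) + 166375 = (1051 + 1444) + 166375 = 2495 + 166375 = 168870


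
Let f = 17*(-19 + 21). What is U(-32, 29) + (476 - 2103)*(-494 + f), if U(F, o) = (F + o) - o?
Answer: 748388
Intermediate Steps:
U(F, o) = F
f = 34 (f = 17*2 = 34)
U(-32, 29) + (476 - 2103)*(-494 + f) = -32 + (476 - 2103)*(-494 + 34) = -32 - 1627*(-460) = -32 + 748420 = 748388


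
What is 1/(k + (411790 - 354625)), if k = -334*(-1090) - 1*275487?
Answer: 1/145738 ≈ 6.8616e-6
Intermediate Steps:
k = 88573 (k = 364060 - 275487 = 88573)
1/(k + (411790 - 354625)) = 1/(88573 + (411790 - 354625)) = 1/(88573 + 57165) = 1/145738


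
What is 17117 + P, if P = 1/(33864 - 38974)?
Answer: 87467869/5110 ≈ 17117.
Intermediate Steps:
P = -1/5110 (P = 1/(-5110) = -1/5110 ≈ -0.00019569)
17117 + P = 17117 - 1/5110 = 87467869/5110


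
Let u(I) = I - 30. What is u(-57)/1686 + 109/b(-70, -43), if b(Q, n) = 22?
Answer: 15155/3091 ≈ 4.9029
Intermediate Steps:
u(I) = -30 + I
u(-57)/1686 + 109/b(-70, -43) = (-30 - 57)/1686 + 109/22 = -87*1/1686 + 109*(1/22) = -29/562 + 109/22 = 15155/3091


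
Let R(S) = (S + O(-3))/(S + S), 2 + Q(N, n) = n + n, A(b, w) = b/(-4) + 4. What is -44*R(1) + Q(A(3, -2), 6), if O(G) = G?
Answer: 54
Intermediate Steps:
A(b, w) = 4 - b/4 (A(b, w) = -b/4 + 4 = 4 - b/4)
Q(N, n) = -2 + 2*n (Q(N, n) = -2 + (n + n) = -2 + 2*n)
R(S) = (-3 + S)/(2*S) (R(S) = (S - 3)/(S + S) = (-3 + S)/((2*S)) = (-3 + S)*(1/(2*S)) = (-3 + S)/(2*S))
-44*R(1) + Q(A(3, -2), 6) = -22*(-3 + 1)/1 + (-2 + 2*6) = -22*(-2) + (-2 + 12) = -44*(-1) + 10 = 44 + 10 = 54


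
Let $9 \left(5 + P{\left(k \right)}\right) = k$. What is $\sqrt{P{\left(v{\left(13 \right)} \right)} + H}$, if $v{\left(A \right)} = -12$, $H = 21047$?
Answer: $\frac{\sqrt{189366}}{3} \approx 145.05$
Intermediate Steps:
$P{\left(k \right)} = -5 + \frac{k}{9}$
$\sqrt{P{\left(v{\left(13 \right)} \right)} + H} = \sqrt{\left(-5 + \frac{1}{9} \left(-12\right)\right) + 21047} = \sqrt{\left(-5 - \frac{4}{3}\right) + 21047} = \sqrt{- \frac{19}{3} + 21047} = \sqrt{\frac{63122}{3}} = \frac{\sqrt{189366}}{3}$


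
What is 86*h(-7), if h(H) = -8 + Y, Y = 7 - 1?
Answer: -172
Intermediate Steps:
Y = 6
h(H) = -2 (h(H) = -8 + 6 = -2)
86*h(-7) = 86*(-2) = -172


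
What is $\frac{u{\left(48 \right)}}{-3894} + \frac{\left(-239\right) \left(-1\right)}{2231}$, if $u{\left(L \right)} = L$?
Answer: $\frac{137263}{1447919} \approx 0.0948$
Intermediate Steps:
$\frac{u{\left(48 \right)}}{-3894} + \frac{\left(-239\right) \left(-1\right)}{2231} = \frac{48}{-3894} + \frac{\left(-239\right) \left(-1\right)}{2231} = 48 \left(- \frac{1}{3894}\right) + 239 \cdot \frac{1}{2231} = - \frac{8}{649} + \frac{239}{2231} = \frac{137263}{1447919}$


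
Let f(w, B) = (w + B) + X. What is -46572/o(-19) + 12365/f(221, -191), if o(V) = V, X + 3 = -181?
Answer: 6937153/2926 ≈ 2370.9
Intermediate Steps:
X = -184 (X = -3 - 181 = -184)
f(w, B) = -184 + B + w (f(w, B) = (w + B) - 184 = (B + w) - 184 = -184 + B + w)
-46572/o(-19) + 12365/f(221, -191) = -46572/(-19) + 12365/(-184 - 191 + 221) = -46572*(-1/19) + 12365/(-154) = 46572/19 + 12365*(-1/154) = 46572/19 - 12365/154 = 6937153/2926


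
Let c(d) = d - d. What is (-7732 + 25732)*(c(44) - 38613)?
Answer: -695034000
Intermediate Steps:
c(d) = 0
(-7732 + 25732)*(c(44) - 38613) = (-7732 + 25732)*(0 - 38613) = 18000*(-38613) = -695034000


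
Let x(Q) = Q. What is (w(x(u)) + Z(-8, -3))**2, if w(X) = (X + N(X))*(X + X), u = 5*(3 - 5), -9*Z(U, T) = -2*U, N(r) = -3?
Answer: 5400976/81 ≈ 66679.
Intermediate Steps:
Z(U, T) = 2*U/9 (Z(U, T) = -(-2)*U/9 = 2*U/9)
u = -10 (u = 5*(-2) = -10)
w(X) = 2*X*(-3 + X) (w(X) = (X - 3)*(X + X) = (-3 + X)*(2*X) = 2*X*(-3 + X))
(w(x(u)) + Z(-8, -3))**2 = (2*(-10)*(-3 - 10) + (2/9)*(-8))**2 = (2*(-10)*(-13) - 16/9)**2 = (260 - 16/9)**2 = (2324/9)**2 = 5400976/81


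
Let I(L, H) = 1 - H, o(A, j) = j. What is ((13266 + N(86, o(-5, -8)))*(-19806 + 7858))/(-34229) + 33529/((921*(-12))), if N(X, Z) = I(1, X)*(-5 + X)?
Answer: 841458893635/378298908 ≈ 2224.3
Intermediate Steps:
N(X, Z) = (1 - X)*(-5 + X)
((13266 + N(86, o(-5, -8)))*(-19806 + 7858))/(-34229) + 33529/((921*(-12))) = ((13266 - (-1 + 86)*(-5 + 86))*(-19806 + 7858))/(-34229) + 33529/((921*(-12))) = ((13266 - 1*85*81)*(-11948))*(-1/34229) + 33529/(-11052) = ((13266 - 6885)*(-11948))*(-1/34229) + 33529*(-1/11052) = (6381*(-11948))*(-1/34229) - 33529/11052 = -76240188*(-1/34229) - 33529/11052 = 76240188/34229 - 33529/11052 = 841458893635/378298908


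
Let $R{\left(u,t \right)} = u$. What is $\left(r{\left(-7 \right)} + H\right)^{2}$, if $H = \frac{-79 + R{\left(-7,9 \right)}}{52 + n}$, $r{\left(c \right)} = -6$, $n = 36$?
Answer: $\frac{94249}{1936} \approx 48.682$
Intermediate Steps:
$H = - \frac{43}{44}$ ($H = \frac{-79 - 7}{52 + 36} = - \frac{86}{88} = \left(-86\right) \frac{1}{88} = - \frac{43}{44} \approx -0.97727$)
$\left(r{\left(-7 \right)} + H\right)^{2} = \left(-6 - \frac{43}{44}\right)^{2} = \left(- \frac{307}{44}\right)^{2} = \frac{94249}{1936}$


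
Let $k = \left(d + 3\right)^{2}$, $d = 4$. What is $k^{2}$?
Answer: $2401$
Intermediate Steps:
$k = 49$ ($k = \left(4 + 3\right)^{2} = 7^{2} = 49$)
$k^{2} = 49^{2} = 2401$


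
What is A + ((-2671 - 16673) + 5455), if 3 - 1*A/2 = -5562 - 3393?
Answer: 4027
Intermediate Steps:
A = 17916 (A = 6 - 2*(-5562 - 3393) = 6 - 2*(-8955) = 6 + 17910 = 17916)
A + ((-2671 - 16673) + 5455) = 17916 + ((-2671 - 16673) + 5455) = 17916 + (-19344 + 5455) = 17916 - 13889 = 4027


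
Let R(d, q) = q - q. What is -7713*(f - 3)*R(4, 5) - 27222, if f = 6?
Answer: -27222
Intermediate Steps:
R(d, q) = 0
-7713*(f - 3)*R(4, 5) - 27222 = -7713*(6 - 3)*0 - 27222 = -23139*0 - 27222 = -7713*0 - 27222 = 0 - 27222 = -27222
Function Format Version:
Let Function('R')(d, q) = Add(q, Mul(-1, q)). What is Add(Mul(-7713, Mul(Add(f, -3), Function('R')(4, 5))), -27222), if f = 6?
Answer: -27222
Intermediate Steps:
Function('R')(d, q) = 0
Add(Mul(-7713, Mul(Add(f, -3), Function('R')(4, 5))), -27222) = Add(Mul(-7713, Mul(Add(6, -3), 0)), -27222) = Add(Mul(-7713, Mul(3, 0)), -27222) = Add(Mul(-7713, 0), -27222) = Add(0, -27222) = -27222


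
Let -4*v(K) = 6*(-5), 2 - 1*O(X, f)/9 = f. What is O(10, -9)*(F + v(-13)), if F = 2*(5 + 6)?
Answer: 5841/2 ≈ 2920.5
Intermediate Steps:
O(X, f) = 18 - 9*f
v(K) = 15/2 (v(K) = -3*(-5)/2 = -1/4*(-30) = 15/2)
F = 22 (F = 2*11 = 22)
O(10, -9)*(F + v(-13)) = (18 - 9*(-9))*(22 + 15/2) = (18 + 81)*(59/2) = 99*(59/2) = 5841/2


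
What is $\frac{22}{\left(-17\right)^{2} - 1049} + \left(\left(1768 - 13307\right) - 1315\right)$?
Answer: $- \frac{4884531}{380} \approx -12854.0$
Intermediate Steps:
$\frac{22}{\left(-17\right)^{2} - 1049} + \left(\left(1768 - 13307\right) - 1315\right) = \frac{22}{289 - 1049} - 12854 = \frac{22}{-760} - 12854 = 22 \left(- \frac{1}{760}\right) - 12854 = - \frac{11}{380} - 12854 = - \frac{4884531}{380}$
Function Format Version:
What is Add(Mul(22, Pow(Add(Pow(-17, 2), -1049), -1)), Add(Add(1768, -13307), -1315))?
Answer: Rational(-4884531, 380) ≈ -12854.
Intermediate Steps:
Add(Mul(22, Pow(Add(Pow(-17, 2), -1049), -1)), Add(Add(1768, -13307), -1315)) = Add(Mul(22, Pow(Add(289, -1049), -1)), Add(-11539, -1315)) = Add(Mul(22, Pow(-760, -1)), -12854) = Add(Mul(22, Rational(-1, 760)), -12854) = Add(Rational(-11, 380), -12854) = Rational(-4884531, 380)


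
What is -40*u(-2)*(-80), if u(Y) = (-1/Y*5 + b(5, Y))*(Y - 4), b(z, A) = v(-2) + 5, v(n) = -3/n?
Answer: -172800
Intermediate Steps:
b(z, A) = 13/2 (b(z, A) = -3/(-2) + 5 = -3*(-1/2) + 5 = 3/2 + 5 = 13/2)
u(Y) = (-4 + Y)*(13/2 - 5/Y) (u(Y) = (-1/Y*5 + 13/2)*(Y - 4) = (-5/Y + 13/2)*(-4 + Y) = (13/2 - 5/Y)*(-4 + Y) = (-4 + Y)*(13/2 - 5/Y))
-40*u(-2)*(-80) = -40*(-31 + 20/(-2) + (13/2)*(-2))*(-80) = -40*(-31 + 20*(-1/2) - 13)*(-80) = -40*(-31 - 10 - 13)*(-80) = -40*(-54)*(-80) = 2160*(-80) = -172800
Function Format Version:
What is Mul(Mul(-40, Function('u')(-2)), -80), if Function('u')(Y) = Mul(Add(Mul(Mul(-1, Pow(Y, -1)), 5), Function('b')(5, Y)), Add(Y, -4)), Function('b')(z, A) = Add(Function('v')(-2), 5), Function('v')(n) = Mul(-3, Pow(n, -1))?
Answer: -172800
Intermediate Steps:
Function('b')(z, A) = Rational(13, 2) (Function('b')(z, A) = Add(Mul(-3, Pow(-2, -1)), 5) = Add(Mul(-3, Rational(-1, 2)), 5) = Add(Rational(3, 2), 5) = Rational(13, 2))
Function('u')(Y) = Mul(Add(-4, Y), Add(Rational(13, 2), Mul(-5, Pow(Y, -1)))) (Function('u')(Y) = Mul(Add(Mul(Mul(-1, Pow(Y, -1)), 5), Rational(13, 2)), Add(Y, -4)) = Mul(Add(Mul(-5, Pow(Y, -1)), Rational(13, 2)), Add(-4, Y)) = Mul(Add(Rational(13, 2), Mul(-5, Pow(Y, -1))), Add(-4, Y)) = Mul(Add(-4, Y), Add(Rational(13, 2), Mul(-5, Pow(Y, -1)))))
Mul(Mul(-40, Function('u')(-2)), -80) = Mul(Mul(-40, Add(-31, Mul(20, Pow(-2, -1)), Mul(Rational(13, 2), -2))), -80) = Mul(Mul(-40, Add(-31, Mul(20, Rational(-1, 2)), -13)), -80) = Mul(Mul(-40, Add(-31, -10, -13)), -80) = Mul(Mul(-40, -54), -80) = Mul(2160, -80) = -172800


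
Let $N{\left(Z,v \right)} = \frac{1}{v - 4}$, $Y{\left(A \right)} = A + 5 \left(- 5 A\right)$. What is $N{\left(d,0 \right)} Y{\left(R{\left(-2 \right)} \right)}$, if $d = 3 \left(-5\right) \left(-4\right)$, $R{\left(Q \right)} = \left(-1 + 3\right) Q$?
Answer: $-24$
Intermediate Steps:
$R{\left(Q \right)} = 2 Q$
$Y{\left(A \right)} = - 24 A$ ($Y{\left(A \right)} = A - 25 A = - 24 A$)
$d = 60$ ($d = \left(-15\right) \left(-4\right) = 60$)
$N{\left(Z,v \right)} = \frac{1}{-4 + v}$
$N{\left(d,0 \right)} Y{\left(R{\left(-2 \right)} \right)} = \frac{\left(-24\right) 2 \left(-2\right)}{-4 + 0} = \frac{\left(-24\right) \left(-4\right)}{-4} = \left(- \frac{1}{4}\right) 96 = -24$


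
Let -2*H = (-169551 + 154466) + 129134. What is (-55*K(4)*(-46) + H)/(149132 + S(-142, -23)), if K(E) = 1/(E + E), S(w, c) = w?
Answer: -226833/595960 ≈ -0.38062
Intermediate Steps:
K(E) = 1/(2*E)
H = -114049/2 (H = -((-169551 + 154466) + 129134)/2 = -(-15085 + 129134)/2 = -1/2*114049 = -114049/2 ≈ -57025.)
(-55*K(4)*(-46) + H)/(149132 + S(-142, -23)) = (-55/(2*4)*(-46) - 114049/2)/(149132 - 142) = (-55/(2*4)*(-46) - 114049/2)/148990 = (-55*1/8*(-46) - 114049/2)*(1/148990) = (-55/8*(-46) - 114049/2)*(1/148990) = (1265/4 - 114049/2)*(1/148990) = -226833/4*1/148990 = -226833/595960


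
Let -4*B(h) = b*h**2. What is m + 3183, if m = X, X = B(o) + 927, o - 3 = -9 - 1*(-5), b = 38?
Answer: 8201/2 ≈ 4100.5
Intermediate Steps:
o = -1 (o = 3 + (-9 - 1*(-5)) = 3 + (-9 + 5) = 3 - 4 = -1)
B(h) = -19*h**2/2
X = 1835/2 (X = -19/2*(-1)**2 + 927 = -19/2*1 + 927 = -19/2 + 927 = 1835/2 ≈ 917.50)
m = 1835/2 ≈ 917.50
m + 3183 = 1835/2 + 3183 = 8201/2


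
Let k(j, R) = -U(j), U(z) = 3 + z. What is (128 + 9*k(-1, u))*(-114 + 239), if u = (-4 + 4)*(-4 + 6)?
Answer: 13750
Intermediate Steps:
u = 0 (u = 0*2 = 0)
k(j, R) = -3 - j (k(j, R) = -(3 + j) = -3 - j)
(128 + 9*k(-1, u))*(-114 + 239) = (128 + 9*(-3 - 1*(-1)))*(-114 + 239) = (128 + 9*(-3 + 1))*125 = (128 + 9*(-2))*125 = (128 - 18)*125 = 110*125 = 13750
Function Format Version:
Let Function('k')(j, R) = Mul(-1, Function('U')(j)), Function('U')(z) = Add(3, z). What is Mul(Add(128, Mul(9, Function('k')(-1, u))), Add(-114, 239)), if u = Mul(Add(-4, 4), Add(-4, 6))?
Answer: 13750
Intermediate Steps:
u = 0 (u = Mul(0, 2) = 0)
Function('k')(j, R) = Add(-3, Mul(-1, j)) (Function('k')(j, R) = Mul(-1, Add(3, j)) = Add(-3, Mul(-1, j)))
Mul(Add(128, Mul(9, Function('k')(-1, u))), Add(-114, 239)) = Mul(Add(128, Mul(9, Add(-3, Mul(-1, -1)))), Add(-114, 239)) = Mul(Add(128, Mul(9, Add(-3, 1))), 125) = Mul(Add(128, Mul(9, -2)), 125) = Mul(Add(128, -18), 125) = Mul(110, 125) = 13750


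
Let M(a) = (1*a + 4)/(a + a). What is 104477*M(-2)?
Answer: -104477/2 ≈ -52239.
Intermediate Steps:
M(a) = (4 + a)/(2*a) (M(a) = (a + 4)/((2*a)) = (4 + a)*(1/(2*a)) = (4 + a)/(2*a))
104477*M(-2) = 104477*((½)*(4 - 2)/(-2)) = 104477*((½)*(-½)*2) = 104477*(-½) = -104477/2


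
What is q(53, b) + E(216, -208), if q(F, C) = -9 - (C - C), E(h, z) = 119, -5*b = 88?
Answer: 110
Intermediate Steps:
b = -88/5 (b = -⅕*88 = -88/5 ≈ -17.600)
q(F, C) = -9 (q(F, C) = -9 - 1*0 = -9 + 0 = -9)
q(53, b) + E(216, -208) = -9 + 119 = 110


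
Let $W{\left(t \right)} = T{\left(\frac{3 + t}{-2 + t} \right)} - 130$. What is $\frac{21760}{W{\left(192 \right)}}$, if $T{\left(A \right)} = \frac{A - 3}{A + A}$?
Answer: $- \frac{113152}{681} \approx -166.16$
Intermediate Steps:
$T{\left(A \right)} = \frac{-3 + A}{2 A}$
$W{\left(t \right)} = -130 + \frac{\left(-3 + \frac{3 + t}{-2 + t}\right) \left(-2 + t\right)}{2 \left(3 + t\right)}$ ($W{\left(t \right)} = \frac{-3 + \frac{3 + t}{-2 + t}}{2 \frac{3 + t}{-2 + t}} - 130 = \frac{\frac{-2 + t}{3 + t} \left(-3 + \frac{3 + t}{-2 + t}\right)}{2} - 130 = \frac{\left(-3 + \frac{3 + t}{-2 + t}\right) \left(-2 + t\right)}{2 \left(3 + t\right)} - 130 = -130 + \frac{\left(-3 + \frac{3 + t}{-2 + t}\right) \left(-2 + t\right)}{2 \left(3 + t\right)}$)
$\frac{21760}{W{\left(192 \right)}} = \frac{21760}{\frac{1}{2} \frac{1}{3 + 192} \left(-771 - 50304\right)} = \frac{21760}{\frac{1}{2} \cdot \frac{1}{195} \left(-771 - 50304\right)} = \frac{21760}{\frac{1}{2} \cdot \frac{1}{195} \left(-51075\right)} = \frac{21760}{- \frac{3405}{26}} = 21760 \left(- \frac{26}{3405}\right) = - \frac{113152}{681}$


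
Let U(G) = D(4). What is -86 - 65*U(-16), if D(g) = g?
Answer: -346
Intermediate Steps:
U(G) = 4
-86 - 65*U(-16) = -86 - 65*4 = -86 - 260 = -346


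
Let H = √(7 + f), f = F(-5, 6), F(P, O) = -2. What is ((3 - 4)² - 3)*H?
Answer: -2*√5 ≈ -4.4721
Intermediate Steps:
f = -2
H = √5 (H = √(7 - 2) = √5 ≈ 2.2361)
((3 - 4)² - 3)*H = ((3 - 4)² - 3)*√5 = ((-1)² - 3)*√5 = (1 - 3)*√5 = -2*√5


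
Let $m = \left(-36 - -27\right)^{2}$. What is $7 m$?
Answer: $567$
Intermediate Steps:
$m = 81$ ($m = \left(-36 + 27\right)^{2} = \left(-9\right)^{2} = 81$)
$7 m = 7 \cdot 81 = 567$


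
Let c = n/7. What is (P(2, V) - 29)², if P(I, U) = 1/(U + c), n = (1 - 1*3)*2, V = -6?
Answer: 1798281/2116 ≈ 849.85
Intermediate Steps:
n = -4 (n = (1 - 3)*2 = -2*2 = -4)
c = -4/7 ≈ -0.57143
P(I, U) = 1/(-4/7 + U) (P(I, U) = 1/(U - 4/7) = 1/(-4/7 + U))
(P(2, V) - 29)² = (7/(-4 + 7*(-6)) - 29)² = (7/(-4 - 42) - 29)² = (7/(-46) - 29)² = (7*(-1/46) - 29)² = (-7/46 - 29)² = (-1341/46)² = 1798281/2116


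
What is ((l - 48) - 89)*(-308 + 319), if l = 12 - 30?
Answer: -1705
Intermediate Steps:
l = -18
((l - 48) - 89)*(-308 + 319) = ((-18 - 48) - 89)*(-308 + 319) = (-66 - 89)*11 = -155*11 = -1705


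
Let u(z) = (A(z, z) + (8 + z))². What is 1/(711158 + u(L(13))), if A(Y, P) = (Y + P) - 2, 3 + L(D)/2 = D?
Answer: 1/715514 ≈ 1.3976e-6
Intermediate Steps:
L(D) = -6 + 2*D
A(Y, P) = -2 + P + Y (A(Y, P) = (P + Y) - 2 = -2 + P + Y)
u(z) = (6 + 3*z)² (u(z) = ((-2 + z + z) + (8 + z))² = ((-2 + 2*z) + (8 + z))² = (6 + 3*z)²)
1/(711158 + u(L(13))) = 1/(711158 + 9*(2 + (-6 + 2*13))²) = 1/(711158 + 9*(2 + (-6 + 26))²) = 1/(711158 + 9*(2 + 20)²) = 1/(711158 + 9*22²) = 1/(711158 + 9*484) = 1/(711158 + 4356) = 1/715514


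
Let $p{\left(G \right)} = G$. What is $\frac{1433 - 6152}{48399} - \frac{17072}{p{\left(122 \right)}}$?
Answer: $- \frac{10600557}{75701} \approx -140.03$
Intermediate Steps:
$\frac{1433 - 6152}{48399} - \frac{17072}{p{\left(122 \right)}} = \frac{1433 - 6152}{48399} - \frac{17072}{122} = \left(-4719\right) \frac{1}{48399} - \frac{8536}{61} = - \frac{121}{1241} - \frac{8536}{61} = - \frac{10600557}{75701}$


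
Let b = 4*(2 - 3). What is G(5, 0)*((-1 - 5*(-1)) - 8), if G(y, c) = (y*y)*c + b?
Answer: 16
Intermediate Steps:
b = -4 (b = 4*(-1) = -4)
G(y, c) = -4 + c*y² (G(y, c) = (y*y)*c - 4 = y²*c - 4 = c*y² - 4 = -4 + c*y²)
G(5, 0)*((-1 - 5*(-1)) - 8) = (-4 + 0*5²)*((-1 - 5*(-1)) - 8) = (-4 + 0*25)*((-1 + 5) - 8) = (-4 + 0)*(4 - 8) = -4*(-4) = 16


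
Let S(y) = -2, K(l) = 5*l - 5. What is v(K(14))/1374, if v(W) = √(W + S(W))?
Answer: √7/458 ≈ 0.0057767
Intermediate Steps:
K(l) = -5 + 5*l
v(W) = √(-2 + W) (v(W) = √(W - 2) = √(-2 + W))
v(K(14))/1374 = √(-2 + (-5 + 5*14))/1374 = √(-2 + (-5 + 70))*(1/1374) = √(-2 + 65)*(1/1374) = √63*(1/1374) = (3*√7)*(1/1374) = √7/458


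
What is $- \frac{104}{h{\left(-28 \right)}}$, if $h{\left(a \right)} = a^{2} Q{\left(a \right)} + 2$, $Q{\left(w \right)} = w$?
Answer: $\frac{52}{10975} \approx 0.004738$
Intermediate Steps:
$h{\left(a \right)} = 2 + a^{3}$ ($h{\left(a \right)} = a^{2} a + 2 = a^{3} + 2 = 2 + a^{3}$)
$- \frac{104}{h{\left(-28 \right)}} = - \frac{104}{2 + \left(-28\right)^{3}} = - \frac{104}{2 - 21952} = - \frac{104}{-21950} = \left(-104\right) \left(- \frac{1}{21950}\right) = \frac{52}{10975}$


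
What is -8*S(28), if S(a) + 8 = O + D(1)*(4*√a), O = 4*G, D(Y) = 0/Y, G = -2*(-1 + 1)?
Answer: 64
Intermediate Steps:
G = 0 (G = -2*0 = 0)
D(Y) = 0
O = 0 (O = 4*0 = 0)
S(a) = -8 (S(a) = -8 + (0 + 0*(4*√a)) = -8 + (0 + 0) = -8 + 0 = -8)
-8*S(28) = -8*(-8) = 64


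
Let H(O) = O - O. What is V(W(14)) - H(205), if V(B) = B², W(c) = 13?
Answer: 169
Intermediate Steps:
H(O) = 0
V(W(14)) - H(205) = 13² - 1*0 = 169 + 0 = 169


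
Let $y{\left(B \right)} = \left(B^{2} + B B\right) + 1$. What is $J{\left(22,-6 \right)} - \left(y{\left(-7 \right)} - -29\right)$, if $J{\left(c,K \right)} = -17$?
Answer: $-145$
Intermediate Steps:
$y{\left(B \right)} = 1 + 2 B^{2}$ ($y{\left(B \right)} = \left(B^{2} + B^{2}\right) + 1 = 2 B^{2} + 1 = 1 + 2 B^{2}$)
$J{\left(22,-6 \right)} - \left(y{\left(-7 \right)} - -29\right) = -17 - \left(\left(1 + 2 \left(-7\right)^{2}\right) - -29\right) = -17 - \left(\left(1 + 2 \cdot 49\right) + 29\right) = -17 - \left(\left(1 + 98\right) + 29\right) = -17 - \left(99 + 29\right) = -17 - 128 = -145$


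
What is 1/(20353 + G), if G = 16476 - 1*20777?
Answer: 1/16052 ≈ 6.2298e-5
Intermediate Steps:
G = -4301 (G = 16476 - 20777 = -4301)
1/(20353 + G) = 1/(20353 - 4301) = 1/16052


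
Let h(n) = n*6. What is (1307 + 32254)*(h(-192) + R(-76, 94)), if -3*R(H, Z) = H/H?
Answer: -38673459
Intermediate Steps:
h(n) = 6*n
R(H, Z) = -⅓ (R(H, Z) = -H/(3*H) = -⅓*1 = -⅓)
(1307 + 32254)*(h(-192) + R(-76, 94)) = (1307 + 32254)*(6*(-192) - ⅓) = 33561*(-1152 - ⅓) = 33561*(-3457/3) = -38673459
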